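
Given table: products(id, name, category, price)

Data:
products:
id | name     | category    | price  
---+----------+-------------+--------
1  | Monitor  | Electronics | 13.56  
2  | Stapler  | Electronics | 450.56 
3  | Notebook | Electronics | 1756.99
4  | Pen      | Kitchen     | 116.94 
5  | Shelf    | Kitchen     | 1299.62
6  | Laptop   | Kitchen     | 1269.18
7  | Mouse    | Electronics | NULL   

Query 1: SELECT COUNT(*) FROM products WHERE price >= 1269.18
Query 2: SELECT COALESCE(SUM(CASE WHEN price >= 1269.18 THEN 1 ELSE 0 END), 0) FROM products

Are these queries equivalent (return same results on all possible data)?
Yes, equivalent

Both queries return: [(3,)]

Reason: COUNT with WHERE vs conditional SUM (COALESCE handles empty-table NULL)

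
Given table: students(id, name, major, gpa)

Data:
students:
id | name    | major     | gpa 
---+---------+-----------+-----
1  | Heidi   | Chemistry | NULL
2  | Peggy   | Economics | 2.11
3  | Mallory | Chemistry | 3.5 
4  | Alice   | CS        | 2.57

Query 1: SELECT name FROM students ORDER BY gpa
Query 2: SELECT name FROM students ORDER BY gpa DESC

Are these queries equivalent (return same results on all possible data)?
No, not equivalent

Query 1 returns: [('Heidi',), ('Peggy',), ('Alice',), ('Mallory',)]
Query 2 returns: [('Mallory',), ('Alice',), ('Peggy',), ('Heidi',)]

Reason: ASC vs DESC gives opposite ordering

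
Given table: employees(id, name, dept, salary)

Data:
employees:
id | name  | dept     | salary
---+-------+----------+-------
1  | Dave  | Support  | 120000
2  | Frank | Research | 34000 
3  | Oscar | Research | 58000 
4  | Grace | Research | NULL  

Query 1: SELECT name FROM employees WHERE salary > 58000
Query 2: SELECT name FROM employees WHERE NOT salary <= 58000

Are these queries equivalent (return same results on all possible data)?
Yes, equivalent

Both queries return: [('Dave',)]

Reason: Both filter salary > 58000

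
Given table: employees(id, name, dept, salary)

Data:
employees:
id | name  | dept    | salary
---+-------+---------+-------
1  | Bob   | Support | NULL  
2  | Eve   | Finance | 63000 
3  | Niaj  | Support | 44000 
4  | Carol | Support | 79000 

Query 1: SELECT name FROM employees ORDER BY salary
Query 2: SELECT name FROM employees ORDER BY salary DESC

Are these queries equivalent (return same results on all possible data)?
No, not equivalent

Query 1 returns: [('Bob',), ('Niaj',), ('Eve',), ('Carol',)]
Query 2 returns: [('Carol',), ('Eve',), ('Niaj',), ('Bob',)]

Reason: ASC vs DESC gives opposite ordering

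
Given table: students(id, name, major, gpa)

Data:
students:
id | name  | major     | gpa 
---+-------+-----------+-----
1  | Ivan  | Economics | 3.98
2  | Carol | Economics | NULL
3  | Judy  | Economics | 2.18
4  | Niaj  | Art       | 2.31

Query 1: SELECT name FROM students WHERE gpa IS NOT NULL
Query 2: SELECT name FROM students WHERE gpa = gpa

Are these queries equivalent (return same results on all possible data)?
Yes, equivalent

Both queries return: [('Ivan',), ('Judy',), ('Niaj',)]

Reason: IS NOT NULL vs self-equality (both exclude NULLs)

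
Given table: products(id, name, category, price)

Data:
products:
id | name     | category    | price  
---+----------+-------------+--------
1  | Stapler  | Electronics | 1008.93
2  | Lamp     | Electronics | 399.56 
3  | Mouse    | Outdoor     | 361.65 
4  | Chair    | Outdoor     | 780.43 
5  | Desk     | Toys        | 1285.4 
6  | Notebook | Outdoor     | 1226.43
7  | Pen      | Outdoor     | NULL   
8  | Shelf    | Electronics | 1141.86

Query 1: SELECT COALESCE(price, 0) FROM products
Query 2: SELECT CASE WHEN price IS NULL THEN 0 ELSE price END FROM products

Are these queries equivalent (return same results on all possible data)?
Yes, equivalent

Both queries return: [(0,), (361.65,), (399.56,), (780.43,), (1008.93,), (1141.86,), (1226.43,), (1285.4,)]

Reason: COALESCE vs CASE for NULL handling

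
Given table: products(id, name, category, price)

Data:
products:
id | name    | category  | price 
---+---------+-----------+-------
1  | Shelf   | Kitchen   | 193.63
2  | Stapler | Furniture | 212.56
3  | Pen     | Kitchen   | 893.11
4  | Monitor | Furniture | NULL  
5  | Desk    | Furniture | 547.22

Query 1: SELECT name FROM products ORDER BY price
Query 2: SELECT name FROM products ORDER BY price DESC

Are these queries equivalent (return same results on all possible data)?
No, not equivalent

Query 1 returns: [('Monitor',), ('Shelf',), ('Stapler',), ('Desk',), ('Pen',)]
Query 2 returns: [('Pen',), ('Desk',), ('Stapler',), ('Shelf',), ('Monitor',)]

Reason: ASC vs DESC gives opposite ordering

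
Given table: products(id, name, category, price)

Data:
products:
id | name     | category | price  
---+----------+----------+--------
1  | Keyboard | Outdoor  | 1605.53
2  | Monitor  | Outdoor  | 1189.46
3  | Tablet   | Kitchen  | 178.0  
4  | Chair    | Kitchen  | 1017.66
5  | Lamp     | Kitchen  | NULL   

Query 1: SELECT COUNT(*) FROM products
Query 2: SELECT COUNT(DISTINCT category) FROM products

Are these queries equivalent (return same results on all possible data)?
No, not equivalent

Query 1 returns: [(5,)]
Query 2 returns: [(2,)]

Reason: COUNT(*) counts rows, COUNT(DISTINCT category) counts unique categorys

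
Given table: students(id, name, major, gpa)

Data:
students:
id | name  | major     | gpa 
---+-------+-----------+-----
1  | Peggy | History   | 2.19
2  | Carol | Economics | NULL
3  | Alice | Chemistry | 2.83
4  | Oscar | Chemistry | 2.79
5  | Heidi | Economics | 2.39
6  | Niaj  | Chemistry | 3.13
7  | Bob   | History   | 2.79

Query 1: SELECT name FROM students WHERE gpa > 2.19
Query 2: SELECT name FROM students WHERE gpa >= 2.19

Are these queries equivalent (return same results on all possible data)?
No, not equivalent

Query 1 returns: [('Alice',), ('Oscar',), ('Heidi',), ('Niaj',), ('Bob',)]
Query 2 returns: [('Peggy',), ('Alice',), ('Oscar',), ('Heidi',), ('Niaj',), ('Bob',)]

Reason: > vs >= gives different results when gpa = 2.19 exists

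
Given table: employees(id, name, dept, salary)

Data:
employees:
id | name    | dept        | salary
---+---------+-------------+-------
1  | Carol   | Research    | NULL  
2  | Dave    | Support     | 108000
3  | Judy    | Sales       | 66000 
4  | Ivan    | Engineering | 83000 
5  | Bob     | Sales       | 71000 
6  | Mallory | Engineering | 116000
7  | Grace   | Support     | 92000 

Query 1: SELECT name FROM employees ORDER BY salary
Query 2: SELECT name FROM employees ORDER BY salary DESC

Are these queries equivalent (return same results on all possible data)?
No, not equivalent

Query 1 returns: [('Carol',), ('Judy',), ('Bob',), ('Ivan',), ('Grace',), ('Dave',), ('Mallory',)]
Query 2 returns: [('Mallory',), ('Dave',), ('Grace',), ('Ivan',), ('Bob',), ('Judy',), ('Carol',)]

Reason: ASC vs DESC gives opposite ordering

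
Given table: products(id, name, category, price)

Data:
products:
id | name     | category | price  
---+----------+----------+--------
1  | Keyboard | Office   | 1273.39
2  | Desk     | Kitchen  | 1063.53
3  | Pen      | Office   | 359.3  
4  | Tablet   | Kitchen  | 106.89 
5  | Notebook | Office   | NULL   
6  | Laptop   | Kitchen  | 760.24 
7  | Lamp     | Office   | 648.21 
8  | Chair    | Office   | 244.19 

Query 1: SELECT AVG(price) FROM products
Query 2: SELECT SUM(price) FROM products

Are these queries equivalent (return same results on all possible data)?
No, not equivalent

Query 1 returns: [(636.5357142857143,)]
Query 2 returns: [(4455.75,)]

Reason: AVG vs SUM give different aggregate values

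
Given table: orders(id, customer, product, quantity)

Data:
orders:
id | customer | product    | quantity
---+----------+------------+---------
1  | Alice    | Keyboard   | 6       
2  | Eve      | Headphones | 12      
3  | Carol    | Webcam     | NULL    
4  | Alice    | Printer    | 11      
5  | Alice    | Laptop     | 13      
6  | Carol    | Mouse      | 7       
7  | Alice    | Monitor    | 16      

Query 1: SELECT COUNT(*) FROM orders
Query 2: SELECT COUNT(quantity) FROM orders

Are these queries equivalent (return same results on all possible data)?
No, not equivalent

Query 1 returns: [(7,)]
Query 2 returns: [(6,)]

Reason: COUNT(*) includes NULLs, COUNT(column) excludes them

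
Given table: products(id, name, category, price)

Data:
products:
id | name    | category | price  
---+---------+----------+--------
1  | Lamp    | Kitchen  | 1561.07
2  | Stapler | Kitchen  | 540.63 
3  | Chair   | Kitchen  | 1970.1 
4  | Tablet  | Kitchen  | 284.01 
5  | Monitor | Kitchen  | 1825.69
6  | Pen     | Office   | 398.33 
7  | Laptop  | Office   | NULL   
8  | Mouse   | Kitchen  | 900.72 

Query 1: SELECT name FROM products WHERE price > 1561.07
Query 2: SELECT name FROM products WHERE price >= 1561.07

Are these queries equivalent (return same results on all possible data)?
No, not equivalent

Query 1 returns: [('Chair',), ('Monitor',)]
Query 2 returns: [('Lamp',), ('Chair',), ('Monitor',)]

Reason: > vs >= gives different results when price = 1561.07 exists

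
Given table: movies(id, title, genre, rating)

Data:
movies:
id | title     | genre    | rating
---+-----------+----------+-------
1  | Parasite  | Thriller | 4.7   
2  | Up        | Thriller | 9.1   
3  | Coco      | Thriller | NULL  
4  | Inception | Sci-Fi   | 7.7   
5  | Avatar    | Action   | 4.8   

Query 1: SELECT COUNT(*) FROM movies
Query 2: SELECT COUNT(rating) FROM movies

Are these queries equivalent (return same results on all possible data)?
No, not equivalent

Query 1 returns: [(5,)]
Query 2 returns: [(4,)]

Reason: COUNT(*) includes NULLs, COUNT(column) excludes them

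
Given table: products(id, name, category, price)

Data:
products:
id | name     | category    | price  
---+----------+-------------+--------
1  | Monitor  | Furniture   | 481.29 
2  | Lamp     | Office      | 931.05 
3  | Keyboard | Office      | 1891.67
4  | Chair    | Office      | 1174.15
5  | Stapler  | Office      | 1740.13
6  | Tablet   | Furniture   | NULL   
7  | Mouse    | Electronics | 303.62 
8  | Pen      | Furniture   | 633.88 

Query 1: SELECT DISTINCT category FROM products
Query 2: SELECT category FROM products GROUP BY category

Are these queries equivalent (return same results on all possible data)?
Yes, equivalent

Both queries return: [('Electronics',), ('Furniture',), ('Office',)]

Reason: Both get unique categorys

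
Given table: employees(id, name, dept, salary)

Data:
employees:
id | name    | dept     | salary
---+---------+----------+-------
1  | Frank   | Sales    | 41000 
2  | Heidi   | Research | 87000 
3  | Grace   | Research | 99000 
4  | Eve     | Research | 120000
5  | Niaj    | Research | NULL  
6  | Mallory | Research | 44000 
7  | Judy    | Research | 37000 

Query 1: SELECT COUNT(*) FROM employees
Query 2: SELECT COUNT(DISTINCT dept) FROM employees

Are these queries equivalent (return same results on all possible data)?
No, not equivalent

Query 1 returns: [(7,)]
Query 2 returns: [(2,)]

Reason: COUNT(*) counts rows, COUNT(DISTINCT dept) counts unique depts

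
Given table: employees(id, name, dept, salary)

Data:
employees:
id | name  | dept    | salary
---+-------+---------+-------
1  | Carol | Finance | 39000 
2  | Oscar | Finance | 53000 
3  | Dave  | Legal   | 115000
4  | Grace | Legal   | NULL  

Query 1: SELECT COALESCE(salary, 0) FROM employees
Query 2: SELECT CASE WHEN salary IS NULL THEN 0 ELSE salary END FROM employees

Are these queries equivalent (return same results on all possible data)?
Yes, equivalent

Both queries return: [(0,), (39000,), (53000,), (115000,)]

Reason: COALESCE vs CASE for NULL handling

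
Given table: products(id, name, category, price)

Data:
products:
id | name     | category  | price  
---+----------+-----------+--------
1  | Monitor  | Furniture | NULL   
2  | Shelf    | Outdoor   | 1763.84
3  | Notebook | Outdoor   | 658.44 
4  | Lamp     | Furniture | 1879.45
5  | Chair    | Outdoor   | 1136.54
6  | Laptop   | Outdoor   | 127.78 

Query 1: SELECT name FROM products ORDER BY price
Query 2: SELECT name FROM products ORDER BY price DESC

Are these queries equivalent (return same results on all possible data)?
No, not equivalent

Query 1 returns: [('Monitor',), ('Laptop',), ('Notebook',), ('Chair',), ('Shelf',), ('Lamp',)]
Query 2 returns: [('Lamp',), ('Shelf',), ('Chair',), ('Notebook',), ('Laptop',), ('Monitor',)]

Reason: ASC vs DESC gives opposite ordering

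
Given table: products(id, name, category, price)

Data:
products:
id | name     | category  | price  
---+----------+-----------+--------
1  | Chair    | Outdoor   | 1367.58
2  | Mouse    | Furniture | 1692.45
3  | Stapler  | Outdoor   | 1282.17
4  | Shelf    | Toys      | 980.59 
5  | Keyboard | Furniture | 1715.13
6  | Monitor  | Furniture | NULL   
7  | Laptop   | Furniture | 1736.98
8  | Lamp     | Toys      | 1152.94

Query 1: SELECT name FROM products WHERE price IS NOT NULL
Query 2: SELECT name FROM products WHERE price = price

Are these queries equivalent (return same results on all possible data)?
Yes, equivalent

Both queries return: [('Chair',), ('Keyboard',), ('Lamp',), ('Laptop',), ('Mouse',), ('Shelf',), ('Stapler',)]

Reason: IS NOT NULL vs self-equality (both exclude NULLs)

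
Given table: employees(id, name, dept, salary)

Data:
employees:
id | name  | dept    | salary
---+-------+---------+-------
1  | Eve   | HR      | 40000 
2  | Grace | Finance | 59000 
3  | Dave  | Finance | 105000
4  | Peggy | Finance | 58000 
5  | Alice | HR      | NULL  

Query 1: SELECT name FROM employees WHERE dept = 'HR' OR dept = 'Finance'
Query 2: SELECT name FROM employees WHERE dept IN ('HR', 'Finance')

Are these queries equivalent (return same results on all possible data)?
Yes, equivalent

Both queries return: [('Alice',), ('Dave',), ('Eve',), ('Grace',), ('Peggy',)]

Reason: OR vs IN are equivalent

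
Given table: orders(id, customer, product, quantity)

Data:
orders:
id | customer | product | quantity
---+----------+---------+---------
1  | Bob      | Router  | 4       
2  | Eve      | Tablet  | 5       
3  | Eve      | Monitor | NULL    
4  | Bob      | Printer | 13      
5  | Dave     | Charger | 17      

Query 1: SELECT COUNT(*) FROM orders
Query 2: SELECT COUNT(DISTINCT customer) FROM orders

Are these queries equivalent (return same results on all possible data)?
No, not equivalent

Query 1 returns: [(5,)]
Query 2 returns: [(3,)]

Reason: COUNT(*) counts rows, COUNT(DISTINCT customer) counts unique customers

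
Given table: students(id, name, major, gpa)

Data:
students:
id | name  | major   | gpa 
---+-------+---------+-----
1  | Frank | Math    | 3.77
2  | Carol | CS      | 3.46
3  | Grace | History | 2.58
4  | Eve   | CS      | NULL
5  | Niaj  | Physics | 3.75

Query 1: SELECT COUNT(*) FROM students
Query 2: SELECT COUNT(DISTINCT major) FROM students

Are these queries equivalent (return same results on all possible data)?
No, not equivalent

Query 1 returns: [(5,)]
Query 2 returns: [(4,)]

Reason: COUNT(*) counts rows, COUNT(DISTINCT major) counts unique majors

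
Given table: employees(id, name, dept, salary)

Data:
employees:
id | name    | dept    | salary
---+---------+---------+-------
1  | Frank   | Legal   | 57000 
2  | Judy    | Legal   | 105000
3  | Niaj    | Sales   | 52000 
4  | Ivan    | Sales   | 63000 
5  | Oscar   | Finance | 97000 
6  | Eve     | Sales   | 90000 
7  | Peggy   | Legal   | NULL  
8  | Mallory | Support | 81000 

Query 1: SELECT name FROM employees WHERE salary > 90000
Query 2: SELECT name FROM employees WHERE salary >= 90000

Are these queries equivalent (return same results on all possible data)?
No, not equivalent

Query 1 returns: [('Judy',), ('Oscar',)]
Query 2 returns: [('Judy',), ('Oscar',), ('Eve',)]

Reason: > vs >= gives different results when salary = 90000 exists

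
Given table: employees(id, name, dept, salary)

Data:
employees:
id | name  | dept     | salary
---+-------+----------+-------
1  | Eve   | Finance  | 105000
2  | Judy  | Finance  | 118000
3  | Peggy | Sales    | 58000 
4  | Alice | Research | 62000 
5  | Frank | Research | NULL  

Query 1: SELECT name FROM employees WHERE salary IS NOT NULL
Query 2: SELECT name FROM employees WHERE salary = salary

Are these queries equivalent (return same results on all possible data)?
Yes, equivalent

Both queries return: [('Alice',), ('Eve',), ('Judy',), ('Peggy',)]

Reason: IS NOT NULL vs self-equality (both exclude NULLs)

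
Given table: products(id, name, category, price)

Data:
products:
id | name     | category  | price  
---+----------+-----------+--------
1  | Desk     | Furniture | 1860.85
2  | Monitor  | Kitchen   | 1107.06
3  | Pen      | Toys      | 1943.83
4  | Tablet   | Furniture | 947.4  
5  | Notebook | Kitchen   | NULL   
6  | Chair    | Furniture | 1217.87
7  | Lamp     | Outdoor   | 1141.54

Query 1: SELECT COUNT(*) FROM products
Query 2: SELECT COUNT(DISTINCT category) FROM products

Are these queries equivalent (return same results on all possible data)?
No, not equivalent

Query 1 returns: [(7,)]
Query 2 returns: [(4,)]

Reason: COUNT(*) counts rows, COUNT(DISTINCT category) counts unique categorys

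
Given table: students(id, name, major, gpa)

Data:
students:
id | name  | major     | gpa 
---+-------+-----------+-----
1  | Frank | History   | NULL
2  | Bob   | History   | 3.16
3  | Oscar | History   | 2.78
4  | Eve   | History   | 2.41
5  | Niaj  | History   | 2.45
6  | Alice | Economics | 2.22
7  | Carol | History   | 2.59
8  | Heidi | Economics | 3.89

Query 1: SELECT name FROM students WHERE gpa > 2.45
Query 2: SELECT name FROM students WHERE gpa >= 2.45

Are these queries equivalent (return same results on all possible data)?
No, not equivalent

Query 1 returns: [('Bob',), ('Oscar',), ('Carol',), ('Heidi',)]
Query 2 returns: [('Bob',), ('Oscar',), ('Niaj',), ('Carol',), ('Heidi',)]

Reason: > vs >= gives different results when gpa = 2.45 exists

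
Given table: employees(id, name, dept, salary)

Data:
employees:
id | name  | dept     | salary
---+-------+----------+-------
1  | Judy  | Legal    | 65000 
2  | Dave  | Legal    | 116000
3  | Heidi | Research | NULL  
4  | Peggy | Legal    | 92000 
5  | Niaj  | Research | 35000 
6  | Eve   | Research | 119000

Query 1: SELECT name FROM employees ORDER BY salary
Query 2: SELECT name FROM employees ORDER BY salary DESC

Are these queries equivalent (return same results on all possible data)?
No, not equivalent

Query 1 returns: [('Heidi',), ('Niaj',), ('Judy',), ('Peggy',), ('Dave',), ('Eve',)]
Query 2 returns: [('Eve',), ('Dave',), ('Peggy',), ('Judy',), ('Niaj',), ('Heidi',)]

Reason: ASC vs DESC gives opposite ordering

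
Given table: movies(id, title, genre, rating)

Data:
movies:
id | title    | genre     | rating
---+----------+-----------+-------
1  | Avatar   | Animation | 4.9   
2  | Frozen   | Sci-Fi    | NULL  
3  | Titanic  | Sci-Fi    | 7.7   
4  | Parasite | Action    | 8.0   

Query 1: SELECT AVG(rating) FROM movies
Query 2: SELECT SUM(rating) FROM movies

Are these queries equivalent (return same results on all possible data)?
No, not equivalent

Query 1 returns: [(6.866666666666667,)]
Query 2 returns: [(20.6,)]

Reason: AVG vs SUM give different aggregate values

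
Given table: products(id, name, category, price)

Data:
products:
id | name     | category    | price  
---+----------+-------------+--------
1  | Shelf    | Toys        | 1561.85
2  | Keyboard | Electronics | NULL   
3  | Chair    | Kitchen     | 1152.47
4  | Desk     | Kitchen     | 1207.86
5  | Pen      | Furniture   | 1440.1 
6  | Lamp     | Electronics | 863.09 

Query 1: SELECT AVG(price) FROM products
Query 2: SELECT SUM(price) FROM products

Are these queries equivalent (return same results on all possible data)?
No, not equivalent

Query 1 returns: [(1245.074,)]
Query 2 returns: [(6225.37,)]

Reason: AVG vs SUM give different aggregate values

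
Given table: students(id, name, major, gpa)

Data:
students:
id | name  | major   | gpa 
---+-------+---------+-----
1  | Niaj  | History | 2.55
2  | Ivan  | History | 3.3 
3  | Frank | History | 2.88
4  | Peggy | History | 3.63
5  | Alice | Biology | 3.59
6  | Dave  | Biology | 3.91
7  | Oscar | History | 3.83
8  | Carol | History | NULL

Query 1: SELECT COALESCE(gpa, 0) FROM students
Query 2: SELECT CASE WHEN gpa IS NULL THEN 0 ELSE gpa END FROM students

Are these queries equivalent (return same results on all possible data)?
Yes, equivalent

Both queries return: [(0,), (2.55,), (2.88,), (3.3,), (3.59,), (3.63,), (3.83,), (3.91,)]

Reason: COALESCE vs CASE for NULL handling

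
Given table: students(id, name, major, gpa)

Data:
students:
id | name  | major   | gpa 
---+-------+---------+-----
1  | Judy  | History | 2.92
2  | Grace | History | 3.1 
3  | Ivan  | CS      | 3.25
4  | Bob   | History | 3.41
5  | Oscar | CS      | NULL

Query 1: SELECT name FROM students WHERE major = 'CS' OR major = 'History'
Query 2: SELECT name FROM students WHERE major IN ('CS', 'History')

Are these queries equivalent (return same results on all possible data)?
Yes, equivalent

Both queries return: [('Bob',), ('Grace',), ('Ivan',), ('Judy',), ('Oscar',)]

Reason: OR vs IN are equivalent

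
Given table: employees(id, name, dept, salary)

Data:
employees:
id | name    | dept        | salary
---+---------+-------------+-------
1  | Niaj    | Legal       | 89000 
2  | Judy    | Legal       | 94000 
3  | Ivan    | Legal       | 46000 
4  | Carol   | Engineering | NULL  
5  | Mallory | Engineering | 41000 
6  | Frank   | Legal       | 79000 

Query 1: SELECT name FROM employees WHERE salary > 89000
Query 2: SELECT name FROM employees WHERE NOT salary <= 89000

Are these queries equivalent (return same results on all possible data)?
Yes, equivalent

Both queries return: [('Judy',)]

Reason: Both filter salary > 89000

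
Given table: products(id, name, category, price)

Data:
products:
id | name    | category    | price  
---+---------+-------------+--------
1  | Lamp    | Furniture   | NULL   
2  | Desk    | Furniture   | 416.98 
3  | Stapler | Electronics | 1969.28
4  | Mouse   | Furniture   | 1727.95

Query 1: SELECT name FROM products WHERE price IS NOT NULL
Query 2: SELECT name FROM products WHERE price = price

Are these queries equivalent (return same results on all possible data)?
Yes, equivalent

Both queries return: [('Desk',), ('Mouse',), ('Stapler',)]

Reason: IS NOT NULL vs self-equality (both exclude NULLs)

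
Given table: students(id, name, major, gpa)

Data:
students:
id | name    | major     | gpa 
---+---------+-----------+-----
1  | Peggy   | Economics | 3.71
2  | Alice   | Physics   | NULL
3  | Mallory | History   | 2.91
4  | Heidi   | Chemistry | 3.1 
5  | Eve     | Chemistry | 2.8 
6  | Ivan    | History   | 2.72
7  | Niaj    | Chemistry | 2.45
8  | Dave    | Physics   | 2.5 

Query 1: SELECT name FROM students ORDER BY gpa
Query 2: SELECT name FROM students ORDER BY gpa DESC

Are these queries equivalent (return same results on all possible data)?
No, not equivalent

Query 1 returns: [('Alice',), ('Niaj',), ('Dave',), ('Ivan',), ('Eve',), ('Mallory',), ('Heidi',), ('Peggy',)]
Query 2 returns: [('Peggy',), ('Heidi',), ('Mallory',), ('Eve',), ('Ivan',), ('Dave',), ('Niaj',), ('Alice',)]

Reason: ASC vs DESC gives opposite ordering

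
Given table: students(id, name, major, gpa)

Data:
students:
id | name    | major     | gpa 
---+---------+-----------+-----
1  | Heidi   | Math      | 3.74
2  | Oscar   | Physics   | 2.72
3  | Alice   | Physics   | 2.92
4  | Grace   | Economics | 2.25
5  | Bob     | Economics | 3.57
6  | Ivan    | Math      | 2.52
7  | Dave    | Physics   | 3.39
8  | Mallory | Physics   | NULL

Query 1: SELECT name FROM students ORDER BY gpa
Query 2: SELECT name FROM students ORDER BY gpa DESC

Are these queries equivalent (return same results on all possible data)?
No, not equivalent

Query 1 returns: [('Mallory',), ('Grace',), ('Ivan',), ('Oscar',), ('Alice',), ('Dave',), ('Bob',), ('Heidi',)]
Query 2 returns: [('Heidi',), ('Bob',), ('Dave',), ('Alice',), ('Oscar',), ('Ivan',), ('Grace',), ('Mallory',)]

Reason: ASC vs DESC gives opposite ordering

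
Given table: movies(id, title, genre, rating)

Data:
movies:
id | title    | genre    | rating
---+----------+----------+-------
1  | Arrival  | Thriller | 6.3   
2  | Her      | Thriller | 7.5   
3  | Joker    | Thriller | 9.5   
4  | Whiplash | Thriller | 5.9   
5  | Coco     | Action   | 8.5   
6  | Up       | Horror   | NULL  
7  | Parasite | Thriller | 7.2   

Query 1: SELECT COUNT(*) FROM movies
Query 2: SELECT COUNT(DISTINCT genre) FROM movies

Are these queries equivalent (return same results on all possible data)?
No, not equivalent

Query 1 returns: [(7,)]
Query 2 returns: [(3,)]

Reason: COUNT(*) counts rows, COUNT(DISTINCT genre) counts unique genres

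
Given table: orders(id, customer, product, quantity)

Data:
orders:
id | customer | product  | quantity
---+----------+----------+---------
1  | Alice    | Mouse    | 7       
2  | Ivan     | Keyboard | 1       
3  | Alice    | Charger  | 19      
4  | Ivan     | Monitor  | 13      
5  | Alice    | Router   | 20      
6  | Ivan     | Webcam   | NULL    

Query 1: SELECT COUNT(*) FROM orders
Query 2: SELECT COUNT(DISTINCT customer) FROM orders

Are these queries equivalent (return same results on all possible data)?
No, not equivalent

Query 1 returns: [(6,)]
Query 2 returns: [(2,)]

Reason: COUNT(*) counts rows, COUNT(DISTINCT customer) counts unique customers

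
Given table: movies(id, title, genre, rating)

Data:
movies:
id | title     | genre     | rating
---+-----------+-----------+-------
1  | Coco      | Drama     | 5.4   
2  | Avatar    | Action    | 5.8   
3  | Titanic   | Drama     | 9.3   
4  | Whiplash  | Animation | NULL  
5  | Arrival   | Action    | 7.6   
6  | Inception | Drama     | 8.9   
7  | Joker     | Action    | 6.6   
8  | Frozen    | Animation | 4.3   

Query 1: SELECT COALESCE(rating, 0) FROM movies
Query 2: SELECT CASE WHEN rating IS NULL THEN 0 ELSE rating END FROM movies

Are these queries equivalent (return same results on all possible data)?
Yes, equivalent

Both queries return: [(0,), (4.3,), (5.4,), (5.8,), (6.6,), (7.6,), (8.9,), (9.3,)]

Reason: COALESCE vs CASE for NULL handling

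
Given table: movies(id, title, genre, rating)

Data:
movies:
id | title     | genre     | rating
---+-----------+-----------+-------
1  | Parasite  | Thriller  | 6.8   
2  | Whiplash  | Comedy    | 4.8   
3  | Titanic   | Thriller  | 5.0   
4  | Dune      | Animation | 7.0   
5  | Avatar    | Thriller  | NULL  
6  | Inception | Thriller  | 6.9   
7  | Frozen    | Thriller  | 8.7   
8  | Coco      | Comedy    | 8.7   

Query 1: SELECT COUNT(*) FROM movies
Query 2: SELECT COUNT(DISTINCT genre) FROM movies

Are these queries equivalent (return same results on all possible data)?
No, not equivalent

Query 1 returns: [(8,)]
Query 2 returns: [(3,)]

Reason: COUNT(*) counts rows, COUNT(DISTINCT genre) counts unique genres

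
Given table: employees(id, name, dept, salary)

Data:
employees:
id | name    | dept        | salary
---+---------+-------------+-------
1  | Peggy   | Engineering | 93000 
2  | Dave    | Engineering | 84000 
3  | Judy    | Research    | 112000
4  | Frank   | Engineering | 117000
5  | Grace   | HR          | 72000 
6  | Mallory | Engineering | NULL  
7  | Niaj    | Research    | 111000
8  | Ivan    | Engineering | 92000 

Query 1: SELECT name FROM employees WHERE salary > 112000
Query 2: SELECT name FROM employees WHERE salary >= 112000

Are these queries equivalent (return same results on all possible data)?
No, not equivalent

Query 1 returns: [('Frank',)]
Query 2 returns: [('Judy',), ('Frank',)]

Reason: > vs >= gives different results when salary = 112000 exists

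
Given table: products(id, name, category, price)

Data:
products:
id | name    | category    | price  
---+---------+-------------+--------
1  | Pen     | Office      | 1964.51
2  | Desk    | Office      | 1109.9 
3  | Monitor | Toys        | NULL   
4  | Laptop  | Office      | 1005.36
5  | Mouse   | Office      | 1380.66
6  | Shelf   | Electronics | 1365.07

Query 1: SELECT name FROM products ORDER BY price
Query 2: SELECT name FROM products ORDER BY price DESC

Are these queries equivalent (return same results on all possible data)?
No, not equivalent

Query 1 returns: [('Monitor',), ('Laptop',), ('Desk',), ('Shelf',), ('Mouse',), ('Pen',)]
Query 2 returns: [('Pen',), ('Mouse',), ('Shelf',), ('Desk',), ('Laptop',), ('Monitor',)]

Reason: ASC vs DESC gives opposite ordering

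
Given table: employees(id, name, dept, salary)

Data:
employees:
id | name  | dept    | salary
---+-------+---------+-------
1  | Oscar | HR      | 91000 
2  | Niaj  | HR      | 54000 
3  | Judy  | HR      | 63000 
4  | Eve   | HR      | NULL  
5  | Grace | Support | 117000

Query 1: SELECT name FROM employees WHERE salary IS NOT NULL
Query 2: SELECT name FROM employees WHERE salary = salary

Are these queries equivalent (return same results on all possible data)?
Yes, equivalent

Both queries return: [('Grace',), ('Judy',), ('Niaj',), ('Oscar',)]

Reason: IS NOT NULL vs self-equality (both exclude NULLs)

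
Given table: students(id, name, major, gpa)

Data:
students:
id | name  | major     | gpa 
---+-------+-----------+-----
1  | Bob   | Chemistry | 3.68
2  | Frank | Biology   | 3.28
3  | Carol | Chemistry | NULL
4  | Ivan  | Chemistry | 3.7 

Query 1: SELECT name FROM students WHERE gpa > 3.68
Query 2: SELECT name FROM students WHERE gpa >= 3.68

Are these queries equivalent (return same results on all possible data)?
No, not equivalent

Query 1 returns: [('Ivan',)]
Query 2 returns: [('Bob',), ('Ivan',)]

Reason: > vs >= gives different results when gpa = 3.68 exists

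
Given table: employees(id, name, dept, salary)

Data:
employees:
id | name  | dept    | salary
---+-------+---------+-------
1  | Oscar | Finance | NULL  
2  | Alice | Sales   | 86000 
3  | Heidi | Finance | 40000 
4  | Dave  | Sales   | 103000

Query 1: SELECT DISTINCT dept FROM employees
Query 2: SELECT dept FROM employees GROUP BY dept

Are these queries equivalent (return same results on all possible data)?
Yes, equivalent

Both queries return: [('Finance',), ('Sales',)]

Reason: Both get unique depts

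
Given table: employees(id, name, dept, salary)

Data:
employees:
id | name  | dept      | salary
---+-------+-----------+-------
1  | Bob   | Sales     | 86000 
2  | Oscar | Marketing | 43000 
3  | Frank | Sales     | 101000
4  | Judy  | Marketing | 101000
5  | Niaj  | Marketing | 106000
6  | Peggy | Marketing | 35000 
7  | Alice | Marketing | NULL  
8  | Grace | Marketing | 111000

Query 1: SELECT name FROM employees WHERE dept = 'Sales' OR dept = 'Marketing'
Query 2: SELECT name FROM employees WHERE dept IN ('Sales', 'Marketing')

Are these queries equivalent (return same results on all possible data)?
Yes, equivalent

Both queries return: [('Alice',), ('Bob',), ('Frank',), ('Grace',), ('Judy',), ('Niaj',), ('Oscar',), ('Peggy',)]

Reason: OR vs IN are equivalent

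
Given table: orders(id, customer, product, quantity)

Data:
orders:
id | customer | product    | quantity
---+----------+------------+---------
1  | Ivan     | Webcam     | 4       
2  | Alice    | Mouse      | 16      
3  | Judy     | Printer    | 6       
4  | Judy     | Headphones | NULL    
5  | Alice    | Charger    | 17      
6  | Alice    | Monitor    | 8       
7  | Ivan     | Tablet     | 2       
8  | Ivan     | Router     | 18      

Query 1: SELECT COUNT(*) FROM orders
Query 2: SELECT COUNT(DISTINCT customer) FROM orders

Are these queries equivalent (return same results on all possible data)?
No, not equivalent

Query 1 returns: [(8,)]
Query 2 returns: [(3,)]

Reason: COUNT(*) counts rows, COUNT(DISTINCT customer) counts unique customers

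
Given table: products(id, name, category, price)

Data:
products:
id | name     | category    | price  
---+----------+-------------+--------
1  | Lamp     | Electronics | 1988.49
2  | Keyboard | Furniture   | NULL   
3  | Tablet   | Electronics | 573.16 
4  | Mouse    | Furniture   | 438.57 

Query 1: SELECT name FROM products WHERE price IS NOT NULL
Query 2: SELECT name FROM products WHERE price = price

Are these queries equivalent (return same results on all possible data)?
Yes, equivalent

Both queries return: [('Lamp',), ('Mouse',), ('Tablet',)]

Reason: IS NOT NULL vs self-equality (both exclude NULLs)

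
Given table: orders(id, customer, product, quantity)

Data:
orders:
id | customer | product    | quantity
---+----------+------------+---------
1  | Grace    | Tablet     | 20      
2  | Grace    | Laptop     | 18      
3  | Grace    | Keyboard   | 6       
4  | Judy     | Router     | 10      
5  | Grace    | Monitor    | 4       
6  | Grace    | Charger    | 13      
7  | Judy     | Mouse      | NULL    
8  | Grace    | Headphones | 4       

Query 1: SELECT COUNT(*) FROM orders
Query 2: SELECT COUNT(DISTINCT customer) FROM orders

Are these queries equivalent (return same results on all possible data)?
No, not equivalent

Query 1 returns: [(8,)]
Query 2 returns: [(2,)]

Reason: COUNT(*) counts rows, COUNT(DISTINCT customer) counts unique customers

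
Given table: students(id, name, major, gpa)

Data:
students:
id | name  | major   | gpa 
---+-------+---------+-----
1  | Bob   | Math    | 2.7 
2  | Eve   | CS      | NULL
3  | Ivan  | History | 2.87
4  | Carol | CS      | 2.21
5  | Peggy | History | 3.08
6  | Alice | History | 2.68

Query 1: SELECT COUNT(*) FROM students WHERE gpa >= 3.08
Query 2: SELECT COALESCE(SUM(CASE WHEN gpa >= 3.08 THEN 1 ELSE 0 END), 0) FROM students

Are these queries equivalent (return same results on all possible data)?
Yes, equivalent

Both queries return: [(1,)]

Reason: COUNT with WHERE vs conditional SUM (COALESCE handles empty-table NULL)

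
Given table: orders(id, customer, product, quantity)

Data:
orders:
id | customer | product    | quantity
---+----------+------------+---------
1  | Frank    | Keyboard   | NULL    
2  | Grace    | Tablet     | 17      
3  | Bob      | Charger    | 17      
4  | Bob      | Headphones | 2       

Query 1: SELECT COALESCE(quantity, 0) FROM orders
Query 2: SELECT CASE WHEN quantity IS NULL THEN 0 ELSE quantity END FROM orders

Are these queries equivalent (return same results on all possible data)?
Yes, equivalent

Both queries return: [(0,), (2,), (17,), (17,)]

Reason: COALESCE vs CASE for NULL handling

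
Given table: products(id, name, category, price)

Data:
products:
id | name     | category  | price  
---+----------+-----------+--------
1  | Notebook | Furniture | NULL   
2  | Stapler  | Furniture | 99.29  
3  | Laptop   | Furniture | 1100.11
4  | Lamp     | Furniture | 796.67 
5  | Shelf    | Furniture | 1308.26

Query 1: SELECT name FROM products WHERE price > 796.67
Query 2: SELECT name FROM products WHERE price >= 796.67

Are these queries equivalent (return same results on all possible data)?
No, not equivalent

Query 1 returns: [('Laptop',), ('Shelf',)]
Query 2 returns: [('Laptop',), ('Lamp',), ('Shelf',)]

Reason: > vs >= gives different results when price = 796.67 exists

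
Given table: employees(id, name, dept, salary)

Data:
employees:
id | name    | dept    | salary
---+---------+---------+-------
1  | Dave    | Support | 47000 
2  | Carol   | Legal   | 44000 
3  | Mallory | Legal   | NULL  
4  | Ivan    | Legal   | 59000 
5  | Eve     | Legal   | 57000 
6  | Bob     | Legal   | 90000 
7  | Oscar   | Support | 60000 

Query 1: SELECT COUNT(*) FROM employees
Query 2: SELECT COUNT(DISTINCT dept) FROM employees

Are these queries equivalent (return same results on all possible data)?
No, not equivalent

Query 1 returns: [(7,)]
Query 2 returns: [(2,)]

Reason: COUNT(*) counts rows, COUNT(DISTINCT dept) counts unique depts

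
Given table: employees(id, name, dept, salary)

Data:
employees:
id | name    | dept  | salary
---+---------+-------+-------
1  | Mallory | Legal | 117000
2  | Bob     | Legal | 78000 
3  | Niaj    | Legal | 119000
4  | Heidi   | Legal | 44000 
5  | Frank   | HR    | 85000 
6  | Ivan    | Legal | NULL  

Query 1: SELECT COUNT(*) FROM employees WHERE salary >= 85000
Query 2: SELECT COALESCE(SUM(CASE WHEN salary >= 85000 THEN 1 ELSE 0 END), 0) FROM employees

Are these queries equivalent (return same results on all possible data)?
Yes, equivalent

Both queries return: [(3,)]

Reason: COUNT with WHERE vs conditional SUM (COALESCE handles empty-table NULL)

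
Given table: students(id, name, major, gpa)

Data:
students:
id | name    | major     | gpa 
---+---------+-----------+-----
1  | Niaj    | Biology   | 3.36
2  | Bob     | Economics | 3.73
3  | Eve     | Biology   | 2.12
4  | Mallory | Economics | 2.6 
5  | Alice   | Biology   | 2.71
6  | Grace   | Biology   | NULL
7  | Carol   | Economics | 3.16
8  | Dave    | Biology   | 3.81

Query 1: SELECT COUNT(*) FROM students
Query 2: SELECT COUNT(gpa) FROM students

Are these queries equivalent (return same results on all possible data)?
No, not equivalent

Query 1 returns: [(8,)]
Query 2 returns: [(7,)]

Reason: COUNT(*) includes NULLs, COUNT(column) excludes them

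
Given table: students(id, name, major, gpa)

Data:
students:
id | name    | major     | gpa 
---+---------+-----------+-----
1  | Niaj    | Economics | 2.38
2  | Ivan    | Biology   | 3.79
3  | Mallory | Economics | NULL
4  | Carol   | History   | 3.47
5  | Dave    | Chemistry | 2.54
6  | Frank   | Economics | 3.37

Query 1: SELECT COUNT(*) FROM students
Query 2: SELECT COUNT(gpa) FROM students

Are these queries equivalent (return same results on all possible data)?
No, not equivalent

Query 1 returns: [(6,)]
Query 2 returns: [(5,)]

Reason: COUNT(*) includes NULLs, COUNT(column) excludes them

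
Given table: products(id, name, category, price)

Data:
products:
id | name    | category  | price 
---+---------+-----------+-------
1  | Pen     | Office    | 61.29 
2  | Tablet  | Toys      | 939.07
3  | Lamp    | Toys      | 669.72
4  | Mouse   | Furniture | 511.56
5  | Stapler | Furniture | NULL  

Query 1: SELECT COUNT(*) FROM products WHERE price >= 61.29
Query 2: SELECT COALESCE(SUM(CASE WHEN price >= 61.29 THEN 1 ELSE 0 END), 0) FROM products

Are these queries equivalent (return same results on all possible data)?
Yes, equivalent

Both queries return: [(4,)]

Reason: COUNT with WHERE vs conditional SUM (COALESCE handles empty-table NULL)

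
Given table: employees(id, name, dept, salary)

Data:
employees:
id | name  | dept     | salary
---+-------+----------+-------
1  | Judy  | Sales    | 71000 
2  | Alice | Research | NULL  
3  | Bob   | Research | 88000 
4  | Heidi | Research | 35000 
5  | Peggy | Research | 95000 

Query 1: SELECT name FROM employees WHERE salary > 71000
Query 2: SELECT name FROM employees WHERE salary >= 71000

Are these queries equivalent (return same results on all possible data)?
No, not equivalent

Query 1 returns: [('Bob',), ('Peggy',)]
Query 2 returns: [('Judy',), ('Bob',), ('Peggy',)]

Reason: > vs >= gives different results when salary = 71000 exists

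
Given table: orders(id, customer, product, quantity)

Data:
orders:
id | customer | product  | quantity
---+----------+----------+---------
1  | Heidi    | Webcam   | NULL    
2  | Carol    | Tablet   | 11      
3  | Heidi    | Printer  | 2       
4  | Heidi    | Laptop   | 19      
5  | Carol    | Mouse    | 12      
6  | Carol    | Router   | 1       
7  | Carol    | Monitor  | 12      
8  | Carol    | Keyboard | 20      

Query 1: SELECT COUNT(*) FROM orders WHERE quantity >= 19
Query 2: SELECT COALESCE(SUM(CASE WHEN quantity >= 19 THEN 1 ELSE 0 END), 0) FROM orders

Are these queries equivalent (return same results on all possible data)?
Yes, equivalent

Both queries return: [(2,)]

Reason: COUNT with WHERE vs conditional SUM (COALESCE handles empty-table NULL)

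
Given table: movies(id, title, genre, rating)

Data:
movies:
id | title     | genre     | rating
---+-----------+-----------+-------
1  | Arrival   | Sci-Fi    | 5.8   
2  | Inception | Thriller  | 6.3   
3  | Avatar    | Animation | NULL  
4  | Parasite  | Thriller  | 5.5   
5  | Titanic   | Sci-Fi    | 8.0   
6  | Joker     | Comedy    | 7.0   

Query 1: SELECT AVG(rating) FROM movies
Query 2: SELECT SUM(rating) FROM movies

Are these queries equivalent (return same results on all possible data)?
No, not equivalent

Query 1 returns: [(6.5200000000000005,)]
Query 2 returns: [(32.6,)]

Reason: AVG vs SUM give different aggregate values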